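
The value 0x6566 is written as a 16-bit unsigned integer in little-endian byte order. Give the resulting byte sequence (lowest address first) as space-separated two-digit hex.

Split into bytes (most-significant first): 65 66.
Little-endian: lowest address holds the least-significant byte.
So at ascending addresses the bytes are 66 65.

66 65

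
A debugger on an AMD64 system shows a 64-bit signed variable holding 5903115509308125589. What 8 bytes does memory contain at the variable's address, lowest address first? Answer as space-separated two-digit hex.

5903115509308125589 in hexadecimal, padded to 64 bits, is 0x51EC14479868F195.
Split into bytes (most-significant first): 51 EC 14 47 98 68 F1 95.
In little-endian order the low byte comes first in memory.
So at ascending addresses the bytes are 95 F1 68 98 47 14 EC 51.

95 F1 68 98 47 14 EC 51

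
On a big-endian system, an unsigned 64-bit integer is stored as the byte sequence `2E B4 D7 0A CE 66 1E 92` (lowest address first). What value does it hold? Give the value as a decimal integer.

In big-endian order the high byte comes first in memory.
The bytes are already most-significant first: 0x2EB4D70ACE661E92.
0x2EB4D70ACE661E92 = 3365551262965046930.

3365551262965046930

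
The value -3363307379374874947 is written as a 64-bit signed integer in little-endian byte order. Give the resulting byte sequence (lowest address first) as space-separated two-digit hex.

Two's complement of -3363307379374874947 in 64 bits: 3363307379374874947 = 0x2EACDE3DF216E143; invert → 0xD15321C20DE91EBC; add 1 → 0xD15321C20DE91EBD.
Split into bytes (most-significant first): D1 53 21 C2 0D E9 1E BD.
Little-endian: lowest address holds the least-significant byte.
So at ascending addresses the bytes are BD 1E E9 0D C2 21 53 D1.

BD 1E E9 0D C2 21 53 D1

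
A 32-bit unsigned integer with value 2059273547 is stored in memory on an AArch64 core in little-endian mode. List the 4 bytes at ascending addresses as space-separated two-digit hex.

4B 05 BE 7A

2059273547 in hexadecimal, padded to 32 bits, is 0x7ABE054B.
Split into bytes (most-significant first): 7A BE 05 4B.
Little-endian stores the least-significant byte at the lowest address.
So at ascending addresses the bytes are 4B 05 BE 7A.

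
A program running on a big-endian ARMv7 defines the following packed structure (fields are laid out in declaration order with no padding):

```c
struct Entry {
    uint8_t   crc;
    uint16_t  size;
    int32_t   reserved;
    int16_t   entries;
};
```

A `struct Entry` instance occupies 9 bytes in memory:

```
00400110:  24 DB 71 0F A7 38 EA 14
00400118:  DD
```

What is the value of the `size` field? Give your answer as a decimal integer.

56177

`size` follows `crc` (1 byte), so it starts at byte offset 1 and occupies 2 bytes.
Bytes at offsets 1..2: DB 71.
Big-endian: lowest address holds the most-significant byte.
The bytes are already most-significant first: 0xDB71.
0xDB71 = 56177.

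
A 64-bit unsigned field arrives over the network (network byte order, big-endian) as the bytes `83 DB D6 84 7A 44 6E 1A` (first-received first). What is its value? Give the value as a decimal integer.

In big-endian order the high byte comes first in memory.
The bytes are already most-significant first: 0x83DBD6847A446E1A.
0x83DBD6847A446E1A = 9501423703343525402.

9501423703343525402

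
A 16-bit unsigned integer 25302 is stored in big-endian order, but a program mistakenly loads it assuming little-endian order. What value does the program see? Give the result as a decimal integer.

25302 in 16-bit hexadecimal is 0x62D6.
Stored big-endian, the bytes at ascending addresses are 62 D6.
Read back as little-endian, the first byte is least significant, giving 0xD662.
0xD662 = 54882.

54882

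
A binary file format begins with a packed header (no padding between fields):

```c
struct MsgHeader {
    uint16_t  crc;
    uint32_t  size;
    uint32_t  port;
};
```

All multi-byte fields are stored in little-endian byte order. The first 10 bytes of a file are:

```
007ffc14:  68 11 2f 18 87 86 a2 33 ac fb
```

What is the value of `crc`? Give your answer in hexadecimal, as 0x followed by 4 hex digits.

`crc` is the first field, at byte offset 0, occupying 2 bytes.
Bytes at offsets 0..1: 68 11.
Little-endian: lowest address holds the least-significant byte.
Reassemble most-significant byte first: 11 68 → 0x1168.

0x1168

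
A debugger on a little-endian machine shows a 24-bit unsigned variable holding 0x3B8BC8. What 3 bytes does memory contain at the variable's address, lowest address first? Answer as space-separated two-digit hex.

C8 8B 3B

Split into bytes (most-significant first): 3B 8B C8.
In little-endian order the low byte comes first in memory.
So at ascending addresses the bytes are C8 8B 3B.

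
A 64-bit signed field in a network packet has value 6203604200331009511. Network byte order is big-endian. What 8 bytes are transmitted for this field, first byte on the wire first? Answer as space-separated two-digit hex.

6203604200331009511 in hexadecimal, padded to 64 bits, is 0x5617A126EFD9DDE7.
Split into bytes (most-significant first): 56 17 A1 26 EF D9 DD E7.
Big-endian: lowest address holds the most-significant byte.
So the memory order matches the most-significant-first order: 56 17 A1 26 EF D9 DD E7.

56 17 A1 26 EF D9 DD E7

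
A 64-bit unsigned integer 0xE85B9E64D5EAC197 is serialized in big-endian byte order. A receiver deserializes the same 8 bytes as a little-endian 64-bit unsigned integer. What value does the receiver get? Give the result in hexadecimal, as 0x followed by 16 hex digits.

Stored big-endian, the bytes at ascending addresses are E8 5B 9E 64 D5 EA C1 97.
Read back as little-endian, the first byte is least significant, giving 0x97C1EAD5649E5BE8.

0x97C1EAD5649E5BE8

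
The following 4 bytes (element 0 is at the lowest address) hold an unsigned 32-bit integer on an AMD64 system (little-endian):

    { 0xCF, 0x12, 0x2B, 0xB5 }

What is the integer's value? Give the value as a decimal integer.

In little-endian order the low byte comes first in memory.
Reassemble most-significant byte first: B5 2B 12 CF → 0xB52B12CF.
0xB52B12CF = 3039498959.

3039498959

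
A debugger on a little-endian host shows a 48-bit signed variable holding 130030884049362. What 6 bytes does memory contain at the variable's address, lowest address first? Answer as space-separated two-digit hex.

130030884049362 in hexadecimal, padded to 48 bits, is 0x76432CA751D2.
Split into bytes (most-significant first): 76 43 2C A7 51 D2.
Little-endian: lowest address holds the least-significant byte.
So at ascending addresses the bytes are D2 51 A7 2C 43 76.

D2 51 A7 2C 43 76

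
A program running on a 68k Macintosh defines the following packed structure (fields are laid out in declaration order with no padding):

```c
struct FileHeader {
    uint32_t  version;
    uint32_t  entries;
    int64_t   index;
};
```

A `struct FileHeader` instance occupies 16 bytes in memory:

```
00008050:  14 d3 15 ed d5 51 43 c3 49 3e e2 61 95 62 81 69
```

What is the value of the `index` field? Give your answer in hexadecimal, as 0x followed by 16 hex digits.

0x493EE26195628169

`index` follows `version` (4 B), `entries` (4 B), so it starts at offset 4 + 4 = 8 and occupies 8 bytes.
Bytes at offsets 8..15: 49 3E E2 61 95 62 81 69.
Big-endian stores the most-significant byte at the lowest address.
The bytes are already most-significant first: 0x493EE26195628169.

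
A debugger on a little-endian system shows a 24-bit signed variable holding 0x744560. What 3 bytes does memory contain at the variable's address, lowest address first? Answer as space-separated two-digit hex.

Split into bytes (most-significant first): 74 45 60.
Little-endian stores the least-significant byte at the lowest address.
So at ascending addresses the bytes are 60 45 74.

60 45 74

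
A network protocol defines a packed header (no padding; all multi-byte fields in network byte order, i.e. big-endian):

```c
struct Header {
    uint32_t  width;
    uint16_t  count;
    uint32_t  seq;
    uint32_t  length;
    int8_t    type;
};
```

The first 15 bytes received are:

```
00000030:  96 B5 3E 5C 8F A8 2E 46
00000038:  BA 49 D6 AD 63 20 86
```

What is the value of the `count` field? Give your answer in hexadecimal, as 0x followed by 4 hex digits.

`count` follows `width` (4 bytes), so it starts at byte offset 4 and occupies 2 bytes.
Bytes at offsets 4..5: 8F A8.
Big-endian: lowest address holds the most-significant byte.
The bytes are already most-significant first: 0x8FA8.

0x8FA8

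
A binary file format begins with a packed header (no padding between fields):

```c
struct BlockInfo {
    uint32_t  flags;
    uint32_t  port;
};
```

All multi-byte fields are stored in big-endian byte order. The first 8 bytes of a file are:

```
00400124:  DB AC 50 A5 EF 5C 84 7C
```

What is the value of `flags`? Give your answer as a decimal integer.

`flags` is the first field, at byte offset 0, occupying 4 bytes.
Bytes at offsets 0..3: DB AC 50 A5.
In big-endian order the high byte comes first in memory.
The bytes are already most-significant first: 0xDBAC50A5.
0xDBAC50A5 = 3685503141.

3685503141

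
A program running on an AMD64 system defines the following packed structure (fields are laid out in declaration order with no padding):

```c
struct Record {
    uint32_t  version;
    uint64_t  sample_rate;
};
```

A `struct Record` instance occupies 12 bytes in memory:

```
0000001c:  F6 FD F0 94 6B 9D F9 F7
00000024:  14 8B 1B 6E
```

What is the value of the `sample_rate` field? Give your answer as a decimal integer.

`sample_rate` follows `version` (4 bytes), so it starts at byte offset 4 and occupies 8 bytes.
Bytes at offsets 4..11: 6B 9D F9 F7 14 8B 1B 6E.
In little-endian order the low byte comes first in memory.
Reassemble most-significant byte first: 6E 1B 8B 14 F7 F9 9D 6B → 0x6E1B8B14F7F99D6B.
0x6E1B8B14F7F99D6B = 7934088090719198571.

7934088090719198571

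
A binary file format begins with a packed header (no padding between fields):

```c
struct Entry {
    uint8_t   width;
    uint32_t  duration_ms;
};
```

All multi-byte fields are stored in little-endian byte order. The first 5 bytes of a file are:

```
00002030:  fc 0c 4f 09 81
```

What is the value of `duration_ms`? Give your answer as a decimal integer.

2164870924

`duration_ms` follows `width` (1 byte), so it starts at byte offset 1 and occupies 4 bytes.
Bytes at offsets 1..4: 0C 4F 09 81.
Little-endian: lowest address holds the least-significant byte.
Reassemble most-significant byte first: 81 09 4F 0C → 0x81094F0C.
0x81094F0C = 2164870924.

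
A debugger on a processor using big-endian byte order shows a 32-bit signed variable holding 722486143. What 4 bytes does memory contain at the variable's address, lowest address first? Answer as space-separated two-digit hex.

722486143 in hexadecimal, padded to 32 bits, is 0x2B10437F.
Split into bytes (most-significant first): 2B 10 43 7F.
In big-endian order the high byte comes first in memory.
So the memory order matches the most-significant-first order: 2B 10 43 7F.

2B 10 43 7F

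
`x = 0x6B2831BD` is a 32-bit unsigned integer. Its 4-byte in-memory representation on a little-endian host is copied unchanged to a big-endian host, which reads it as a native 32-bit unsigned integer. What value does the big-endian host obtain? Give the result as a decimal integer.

3174115435

Stored little-endian, the bytes at ascending addresses are BD 31 28 6B.
Read back as big-endian, the last byte is least significant, giving 0xBD31286B.
0xBD31286B = 3174115435.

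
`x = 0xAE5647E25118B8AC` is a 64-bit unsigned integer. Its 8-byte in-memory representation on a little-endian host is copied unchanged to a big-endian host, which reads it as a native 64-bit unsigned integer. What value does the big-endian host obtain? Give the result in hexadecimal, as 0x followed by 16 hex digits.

0xACB81851E24756AE

Stored little-endian, the bytes at ascending addresses are AC B8 18 51 E2 47 56 AE.
Read back as big-endian, the last byte is least significant, giving 0xACB81851E24756AE.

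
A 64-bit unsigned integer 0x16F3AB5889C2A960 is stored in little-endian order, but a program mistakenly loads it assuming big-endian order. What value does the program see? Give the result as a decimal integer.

6965312193859154710

Stored little-endian, the bytes at ascending addresses are 60 A9 C2 89 58 AB F3 16.
Read back as big-endian, the last byte is least significant, giving 0x60A9C28958ABF316.
0x60A9C28958ABF316 = 6965312193859154710.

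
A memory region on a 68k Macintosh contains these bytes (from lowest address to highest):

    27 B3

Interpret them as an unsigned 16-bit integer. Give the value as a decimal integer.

10163

Big-endian stores the most-significant byte at the lowest address.
The bytes are already most-significant first: 0x27B3.
0x27B3 = 10163.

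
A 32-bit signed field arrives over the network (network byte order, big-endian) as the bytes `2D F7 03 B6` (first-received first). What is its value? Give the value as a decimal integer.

771163062

Big-endian stores the most-significant byte at the lowest address.
The bytes are already most-significant first: 0x2DF703B6.
0x2DF703B6 = 771163062.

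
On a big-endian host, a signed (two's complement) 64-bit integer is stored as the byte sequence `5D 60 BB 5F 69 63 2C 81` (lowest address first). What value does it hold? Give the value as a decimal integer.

In big-endian order the high byte comes first in memory.
The bytes are already most-significant first: 0x5D60BB5F69632C81.
0x5D60BB5F69632C81 = 6728583861755915393.

6728583861755915393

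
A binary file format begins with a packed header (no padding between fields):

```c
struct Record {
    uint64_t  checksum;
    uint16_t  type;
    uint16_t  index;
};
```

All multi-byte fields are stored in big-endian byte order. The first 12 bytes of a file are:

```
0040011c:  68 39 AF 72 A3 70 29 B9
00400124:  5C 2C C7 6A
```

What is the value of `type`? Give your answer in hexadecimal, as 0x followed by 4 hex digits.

0x5C2C

`type` follows `checksum` (8 bytes), so it starts at byte offset 8 and occupies 2 bytes.
Bytes at offsets 8..9: 5C 2C.
In big-endian order the high byte comes first in memory.
The bytes are already most-significant first: 0x5C2C.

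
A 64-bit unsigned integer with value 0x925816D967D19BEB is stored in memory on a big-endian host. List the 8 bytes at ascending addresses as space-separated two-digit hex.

Split into bytes (most-significant first): 92 58 16 D9 67 D1 9B EB.
In big-endian order the high byte comes first in memory.
So the memory order matches the most-significant-first order: 92 58 16 D9 67 D1 9B EB.

92 58 16 D9 67 D1 9B EB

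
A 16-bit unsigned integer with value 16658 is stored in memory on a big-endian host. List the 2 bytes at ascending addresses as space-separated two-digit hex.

16658 in hexadecimal, padded to 16 bits, is 0x4112.
Split into bytes (most-significant first): 41 12.
Big-endian stores the most-significant byte at the lowest address.
So the memory order matches the most-significant-first order: 41 12.

41 12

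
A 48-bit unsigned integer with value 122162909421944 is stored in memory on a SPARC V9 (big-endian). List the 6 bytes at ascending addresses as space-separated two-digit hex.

122162909421944 in hexadecimal, padded to 48 bits, is 0x6F1B44D22178.
Split into bytes (most-significant first): 6F 1B 44 D2 21 78.
In big-endian order the high byte comes first in memory.
So the memory order matches the most-significant-first order: 6F 1B 44 D2 21 78.

6F 1B 44 D2 21 78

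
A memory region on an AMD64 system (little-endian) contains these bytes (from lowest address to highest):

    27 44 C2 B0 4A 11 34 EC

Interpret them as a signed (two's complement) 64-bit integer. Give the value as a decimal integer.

In little-endian order the low byte comes first in memory.
Reassemble most-significant byte first: EC 34 11 4A B0 C2 44 27 → 0xEC34114AB0C24427.
Top bit is set, so as a signed 64-bit value this is 0xEC34114AB0C24427 − 2^64 = -1426496169478831065.

-1426496169478831065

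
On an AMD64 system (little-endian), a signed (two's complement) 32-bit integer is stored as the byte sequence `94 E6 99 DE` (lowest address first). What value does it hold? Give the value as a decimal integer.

-560339308

Little-endian stores the least-significant byte at the lowest address.
Reassemble most-significant byte first: DE 99 E6 94 → 0xDE99E694.
Top bit is set, so as a signed 32-bit value this is 0xDE99E694 − 2^32 = -560339308.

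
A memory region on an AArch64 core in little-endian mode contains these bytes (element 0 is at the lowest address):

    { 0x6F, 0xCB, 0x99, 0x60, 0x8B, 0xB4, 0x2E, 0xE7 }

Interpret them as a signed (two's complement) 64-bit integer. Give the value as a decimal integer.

Little-endian stores the least-significant byte at the lowest address.
Reassemble most-significant byte first: E7 2E B4 8B 60 99 CB 6F → 0xE72EB48B6099CB6F.
Top bit is set, so as a signed 64-bit value this is 0xE72EB48B6099CB6F − 2^64 = -1788293491305362577.

-1788293491305362577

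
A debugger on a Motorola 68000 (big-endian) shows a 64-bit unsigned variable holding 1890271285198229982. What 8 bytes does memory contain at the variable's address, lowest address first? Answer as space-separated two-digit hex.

1890271285198229982 in hexadecimal, padded to 64 bits, is 0x1A3B97B8035C91DE.
Split into bytes (most-significant first): 1A 3B 97 B8 03 5C 91 DE.
Big-endian: lowest address holds the most-significant byte.
So the memory order matches the most-significant-first order: 1A 3B 97 B8 03 5C 91 DE.

1A 3B 97 B8 03 5C 91 DE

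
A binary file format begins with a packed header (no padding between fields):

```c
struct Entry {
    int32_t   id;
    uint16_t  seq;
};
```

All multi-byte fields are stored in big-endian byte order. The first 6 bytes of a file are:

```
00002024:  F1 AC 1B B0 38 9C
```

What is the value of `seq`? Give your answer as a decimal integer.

14492

`seq` follows `id` (4 bytes), so it starts at byte offset 4 and occupies 2 bytes.
Bytes at offsets 4..5: 38 9C.
Big-endian: lowest address holds the most-significant byte.
The bytes are already most-significant first: 0x389C.
0x389C = 14492.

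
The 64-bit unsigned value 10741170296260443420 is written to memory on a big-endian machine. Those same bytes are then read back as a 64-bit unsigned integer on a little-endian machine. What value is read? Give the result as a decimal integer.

10741170296260443420 in 64-bit hexadecimal is 0x95104D79AC94BD1C.
Stored big-endian, the bytes at ascending addresses are 95 10 4D 79 AC 94 BD 1C.
Read back as little-endian, the first byte is least significant, giving 0x1CBD94AC794D1095.
0x1CBD94AC794D1095 = 2070974872150675605.

2070974872150675605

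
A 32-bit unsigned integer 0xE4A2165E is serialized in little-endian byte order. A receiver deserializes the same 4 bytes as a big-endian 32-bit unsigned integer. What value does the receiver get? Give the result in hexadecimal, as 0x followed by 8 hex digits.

0x5E16A2E4

Stored little-endian, the bytes at ascending addresses are 5E 16 A2 E4.
Read back as big-endian, the last byte is least significant, giving 0x5E16A2E4.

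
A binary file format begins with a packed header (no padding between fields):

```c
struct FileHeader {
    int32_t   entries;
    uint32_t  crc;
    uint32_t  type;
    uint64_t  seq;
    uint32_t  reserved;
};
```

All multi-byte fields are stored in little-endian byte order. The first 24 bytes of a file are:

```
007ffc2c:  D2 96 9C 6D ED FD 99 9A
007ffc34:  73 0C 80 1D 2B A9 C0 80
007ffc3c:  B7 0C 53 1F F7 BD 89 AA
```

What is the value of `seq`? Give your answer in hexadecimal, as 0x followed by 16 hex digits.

0x1F530CB780C0A92B

`seq` follows `entries` (4 B), `crc` (4 B), `type` (4 B), so it starts at offset 4 + 4 + 4 = 12 and occupies 8 bytes.
Bytes at offsets 12..19: 2B A9 C0 80 B7 0C 53 1F.
Little-endian stores the least-significant byte at the lowest address.
Reassemble most-significant byte first: 1F 53 0C B7 80 C0 A9 2B → 0x1F530CB780C0A92B.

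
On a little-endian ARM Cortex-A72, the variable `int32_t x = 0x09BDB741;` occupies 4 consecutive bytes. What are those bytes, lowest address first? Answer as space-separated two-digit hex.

Split into bytes (most-significant first): 09 BD B7 41.
Little-endian: lowest address holds the least-significant byte.
So at ascending addresses the bytes are 41 B7 BD 09.

41 B7 BD 09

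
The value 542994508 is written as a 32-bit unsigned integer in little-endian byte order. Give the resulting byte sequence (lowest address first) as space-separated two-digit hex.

542994508 in hexadecimal, padded to 32 bits, is 0x205D704C.
Split into bytes (most-significant first): 20 5D 70 4C.
Little-endian: lowest address holds the least-significant byte.
So at ascending addresses the bytes are 4C 70 5D 20.

4C 70 5D 20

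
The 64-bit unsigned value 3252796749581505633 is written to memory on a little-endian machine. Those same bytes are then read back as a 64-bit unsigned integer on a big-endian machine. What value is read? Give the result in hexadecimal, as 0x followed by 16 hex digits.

3252796749581505633 in 64-bit hexadecimal is 0x2D244168E159D461.
Stored little-endian, the bytes at ascending addresses are 61 D4 59 E1 68 41 24 2D.
Read back as big-endian, the last byte is least significant, giving 0x61D459E16841242D.

0x61D459E16841242D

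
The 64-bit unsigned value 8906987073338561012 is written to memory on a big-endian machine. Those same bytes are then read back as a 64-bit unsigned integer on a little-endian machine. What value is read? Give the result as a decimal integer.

8906987073338561012 in 64-bit hexadecimal is 0x7B9BF98D4D5751F4.
Stored big-endian, the bytes at ascending addresses are 7B 9B F9 8D 4D 57 51 F4.
Read back as little-endian, the first byte is least significant, giving 0xF451574D8DF99B7B.
0xF451574D8DF99B7B = 17604948408974023547.

17604948408974023547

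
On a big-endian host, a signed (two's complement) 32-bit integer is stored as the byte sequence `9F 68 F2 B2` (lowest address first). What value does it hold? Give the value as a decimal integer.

Big-endian: lowest address holds the most-significant byte.
The bytes are already most-significant first: 0x9F68F2B2.
Top bit is set, so as a signed 32-bit value this is 0x9F68F2B2 − 2^32 = -1620512078.

-1620512078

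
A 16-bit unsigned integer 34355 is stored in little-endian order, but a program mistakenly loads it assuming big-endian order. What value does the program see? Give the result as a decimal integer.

13190

34355 in 16-bit hexadecimal is 0x8633.
Stored little-endian, the bytes at ascending addresses are 33 86.
Read back as big-endian, the last byte is least significant, giving 0x3386.
0x3386 = 13190.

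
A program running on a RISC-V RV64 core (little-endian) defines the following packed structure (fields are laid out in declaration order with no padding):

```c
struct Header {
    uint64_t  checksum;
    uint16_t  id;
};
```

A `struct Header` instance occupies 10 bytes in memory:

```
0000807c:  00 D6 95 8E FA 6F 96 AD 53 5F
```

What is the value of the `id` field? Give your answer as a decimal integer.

`id` follows `checksum` (8 bytes), so it starts at byte offset 8 and occupies 2 bytes.
Bytes at offsets 8..9: 53 5F.
In little-endian order the low byte comes first in memory.
Reassemble most-significant byte first: 5F 53 → 0x5F53.
0x5F53 = 24403.

24403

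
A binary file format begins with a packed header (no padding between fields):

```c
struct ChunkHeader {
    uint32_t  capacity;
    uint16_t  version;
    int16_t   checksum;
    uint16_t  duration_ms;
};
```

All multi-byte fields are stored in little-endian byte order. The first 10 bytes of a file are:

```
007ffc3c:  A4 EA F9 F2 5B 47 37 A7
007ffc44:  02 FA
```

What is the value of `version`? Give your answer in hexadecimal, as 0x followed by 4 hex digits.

`version` follows `capacity` (4 bytes), so it starts at byte offset 4 and occupies 2 bytes.
Bytes at offsets 4..5: 5B 47.
Little-endian: lowest address holds the least-significant byte.
Reassemble most-significant byte first: 47 5B → 0x475B.

0x475B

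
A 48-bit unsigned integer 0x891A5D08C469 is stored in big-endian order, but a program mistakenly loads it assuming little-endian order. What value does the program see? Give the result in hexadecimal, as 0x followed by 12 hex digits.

0x69C4085D1A89

Stored big-endian, the bytes at ascending addresses are 89 1A 5D 08 C4 69.
Read back as little-endian, the first byte is least significant, giving 0x69C4085D1A89.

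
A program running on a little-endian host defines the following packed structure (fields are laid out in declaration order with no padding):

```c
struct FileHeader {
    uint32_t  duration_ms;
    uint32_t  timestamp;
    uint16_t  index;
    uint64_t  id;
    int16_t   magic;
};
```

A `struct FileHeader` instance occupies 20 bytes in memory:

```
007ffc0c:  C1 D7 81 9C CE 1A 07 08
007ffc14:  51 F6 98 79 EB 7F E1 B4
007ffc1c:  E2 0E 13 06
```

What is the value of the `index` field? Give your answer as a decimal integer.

63057

`index` follows `duration_ms` (4 B), `timestamp` (4 B), so it starts at offset 4 + 4 = 8 and occupies 2 bytes.
Bytes at offsets 8..9: 51 F6.
In little-endian order the low byte comes first in memory.
Reassemble most-significant byte first: F6 51 → 0xF651.
0xF651 = 63057.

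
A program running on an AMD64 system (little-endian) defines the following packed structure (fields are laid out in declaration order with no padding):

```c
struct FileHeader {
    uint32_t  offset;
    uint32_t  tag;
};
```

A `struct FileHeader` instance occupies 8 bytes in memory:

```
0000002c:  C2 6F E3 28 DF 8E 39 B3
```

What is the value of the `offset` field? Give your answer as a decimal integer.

685993922

`offset` is the first field, at byte offset 0, occupying 4 bytes.
Bytes at offsets 0..3: C2 6F E3 28.
Little-endian stores the least-significant byte at the lowest address.
Reassemble most-significant byte first: 28 E3 6F C2 → 0x28E36FC2.
0x28E36FC2 = 685993922.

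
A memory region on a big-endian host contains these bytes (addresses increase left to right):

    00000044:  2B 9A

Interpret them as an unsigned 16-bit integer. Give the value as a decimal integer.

11162

Big-endian stores the most-significant byte at the lowest address.
The bytes are already most-significant first: 0x2B9A.
0x2B9A = 11162.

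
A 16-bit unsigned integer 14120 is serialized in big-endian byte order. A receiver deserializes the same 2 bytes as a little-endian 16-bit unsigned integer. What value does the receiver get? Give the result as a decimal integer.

14120 in 16-bit hexadecimal is 0x3728.
Stored big-endian, the bytes at ascending addresses are 37 28.
Read back as little-endian, the first byte is least significant, giving 0x2837.
0x2837 = 10295.

10295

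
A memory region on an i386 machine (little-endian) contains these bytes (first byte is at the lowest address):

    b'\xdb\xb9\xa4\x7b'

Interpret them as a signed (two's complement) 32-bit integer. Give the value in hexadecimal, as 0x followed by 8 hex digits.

In little-endian order the low byte comes first in memory.
Reassemble most-significant byte first: 7B A4 B9 DB → 0x7BA4B9DB.

0x7BA4B9DB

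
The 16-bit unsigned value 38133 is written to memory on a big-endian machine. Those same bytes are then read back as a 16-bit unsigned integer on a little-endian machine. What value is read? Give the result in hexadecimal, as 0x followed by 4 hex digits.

0xF594

38133 in 16-bit hexadecimal is 0x94F5.
Stored big-endian, the bytes at ascending addresses are 94 F5.
Read back as little-endian, the first byte is least significant, giving 0xF594.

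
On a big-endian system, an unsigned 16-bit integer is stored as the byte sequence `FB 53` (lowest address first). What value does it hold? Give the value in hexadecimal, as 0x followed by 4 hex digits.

Big-endian: lowest address holds the most-significant byte.
The bytes are already most-significant first: 0xFB53.

0xFB53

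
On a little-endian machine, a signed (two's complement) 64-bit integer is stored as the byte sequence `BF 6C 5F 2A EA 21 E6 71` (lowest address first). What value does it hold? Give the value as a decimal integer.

8207284660546268351

Little-endian: lowest address holds the least-significant byte.
Reassemble most-significant byte first: 71 E6 21 EA 2A 5F 6C BF → 0x71E621EA2A5F6CBF.
0x71E621EA2A5F6CBF = 8207284660546268351.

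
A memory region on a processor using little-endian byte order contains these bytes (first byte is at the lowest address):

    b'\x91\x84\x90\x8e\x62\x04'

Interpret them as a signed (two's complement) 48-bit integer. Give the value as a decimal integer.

4821345141905

Little-endian: lowest address holds the least-significant byte.
Reassemble most-significant byte first: 04 62 8E 90 84 91 → 0x04628E908491.
0x04628E908491 = 4821345141905.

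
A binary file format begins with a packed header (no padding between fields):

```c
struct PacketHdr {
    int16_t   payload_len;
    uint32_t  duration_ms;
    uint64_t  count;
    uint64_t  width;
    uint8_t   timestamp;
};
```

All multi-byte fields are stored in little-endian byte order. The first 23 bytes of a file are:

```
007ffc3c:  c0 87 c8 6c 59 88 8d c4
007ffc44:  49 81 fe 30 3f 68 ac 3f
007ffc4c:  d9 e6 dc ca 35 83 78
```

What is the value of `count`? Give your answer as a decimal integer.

7511776573126198413

`count` follows `payload_len` (2 B), `duration_ms` (4 B), so it starts at offset 2 + 4 = 6 and occupies 8 bytes.
Bytes at offsets 6..13: 8D C4 49 81 FE 30 3F 68.
Little-endian: lowest address holds the least-significant byte.
Reassemble most-significant byte first: 68 3F 30 FE 81 49 C4 8D → 0x683F30FE8149C48D.
0x683F30FE8149C48D = 7511776573126198413.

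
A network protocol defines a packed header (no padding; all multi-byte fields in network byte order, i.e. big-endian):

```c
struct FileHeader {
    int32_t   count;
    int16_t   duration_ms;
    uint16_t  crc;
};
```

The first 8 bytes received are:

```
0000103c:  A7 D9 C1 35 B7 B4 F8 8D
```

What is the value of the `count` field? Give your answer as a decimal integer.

-1478901451

`count` is the first field, at byte offset 0, occupying 4 bytes.
Bytes at offsets 0..3: A7 D9 C1 35.
Big-endian stores the most-significant byte at the lowest address.
The bytes are already most-significant first: 0xA7D9C135.
Top bit is set, so as a signed 32-bit value this is 0xA7D9C135 − 2^32 = -1478901451.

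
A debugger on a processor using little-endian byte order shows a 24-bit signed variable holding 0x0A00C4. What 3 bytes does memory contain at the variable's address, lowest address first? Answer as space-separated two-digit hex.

C4 00 0A

Split into bytes (most-significant first): 0A 00 C4.
Little-endian: lowest address holds the least-significant byte.
So at ascending addresses the bytes are C4 00 0A.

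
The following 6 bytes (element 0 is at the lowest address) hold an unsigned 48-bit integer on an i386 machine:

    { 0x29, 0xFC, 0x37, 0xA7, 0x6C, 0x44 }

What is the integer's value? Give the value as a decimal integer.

Little-endian stores the least-significant byte at the lowest address.
Reassemble most-significant byte first: 44 6C A7 37 FC 29 → 0x446CA737FC29.
0x446CA737FC29 = 75233452620841.

75233452620841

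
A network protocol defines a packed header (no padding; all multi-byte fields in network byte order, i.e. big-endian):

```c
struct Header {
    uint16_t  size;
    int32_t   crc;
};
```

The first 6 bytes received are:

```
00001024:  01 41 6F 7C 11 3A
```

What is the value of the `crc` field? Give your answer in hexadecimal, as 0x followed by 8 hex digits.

0x6F7C113A

`crc` follows `size` (2 bytes), so it starts at byte offset 2 and occupies 4 bytes.
Bytes at offsets 2..5: 6F 7C 11 3A.
In big-endian order the high byte comes first in memory.
The bytes are already most-significant first: 0x6F7C113A.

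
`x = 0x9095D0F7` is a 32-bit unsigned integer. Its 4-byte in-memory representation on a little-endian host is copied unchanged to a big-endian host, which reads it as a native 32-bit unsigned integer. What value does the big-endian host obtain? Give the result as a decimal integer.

Stored little-endian, the bytes at ascending addresses are F7 D0 95 90.
Read back as big-endian, the last byte is least significant, giving 0xF7D09590.
0xF7D09590 = 4157642128.

4157642128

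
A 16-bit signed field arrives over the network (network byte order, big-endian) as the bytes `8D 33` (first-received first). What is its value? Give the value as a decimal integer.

-29389

Big-endian: lowest address holds the most-significant byte.
The bytes are already most-significant first: 0x8D33.
Top bit is set, so as a signed 16-bit value this is 0x8D33 − 2^16 = -29389.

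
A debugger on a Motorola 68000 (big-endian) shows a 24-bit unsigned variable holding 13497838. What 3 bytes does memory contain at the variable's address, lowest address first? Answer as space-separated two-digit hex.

13497838 in hexadecimal, padded to 24 bits, is 0xCDF5EE.
Split into bytes (most-significant first): CD F5 EE.
Big-endian stores the most-significant byte at the lowest address.
So the memory order matches the most-significant-first order: CD F5 EE.

CD F5 EE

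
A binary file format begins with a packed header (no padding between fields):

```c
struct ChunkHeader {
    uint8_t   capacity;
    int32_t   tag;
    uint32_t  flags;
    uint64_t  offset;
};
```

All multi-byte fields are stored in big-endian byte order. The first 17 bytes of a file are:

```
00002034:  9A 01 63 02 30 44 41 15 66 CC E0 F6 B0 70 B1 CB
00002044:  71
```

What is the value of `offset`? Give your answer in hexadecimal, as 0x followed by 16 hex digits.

`offset` follows `capacity` (1 B), `tag` (4 B), `flags` (4 B), so it starts at offset 1 + 4 + 4 = 9 and occupies 8 bytes.
Bytes at offsets 9..16: CC E0 F6 B0 70 B1 CB 71.
Big-endian stores the most-significant byte at the lowest address.
The bytes are already most-significant first: 0xCCE0F6B070B1CB71.

0xCCE0F6B070B1CB71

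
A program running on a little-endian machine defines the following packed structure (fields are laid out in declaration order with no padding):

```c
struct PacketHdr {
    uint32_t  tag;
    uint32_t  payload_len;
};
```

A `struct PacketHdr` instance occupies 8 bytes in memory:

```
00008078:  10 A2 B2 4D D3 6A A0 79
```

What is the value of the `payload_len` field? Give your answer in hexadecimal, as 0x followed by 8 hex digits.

0x79A06AD3

`payload_len` follows `tag` (4 bytes), so it starts at byte offset 4 and occupies 4 bytes.
Bytes at offsets 4..7: D3 6A A0 79.
In little-endian order the low byte comes first in memory.
Reassemble most-significant byte first: 79 A0 6A D3 → 0x79A06AD3.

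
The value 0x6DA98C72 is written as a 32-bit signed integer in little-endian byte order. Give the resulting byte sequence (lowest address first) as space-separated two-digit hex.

72 8C A9 6D

Split into bytes (most-significant first): 6D A9 8C 72.
Little-endian: lowest address holds the least-significant byte.
So at ascending addresses the bytes are 72 8C A9 6D.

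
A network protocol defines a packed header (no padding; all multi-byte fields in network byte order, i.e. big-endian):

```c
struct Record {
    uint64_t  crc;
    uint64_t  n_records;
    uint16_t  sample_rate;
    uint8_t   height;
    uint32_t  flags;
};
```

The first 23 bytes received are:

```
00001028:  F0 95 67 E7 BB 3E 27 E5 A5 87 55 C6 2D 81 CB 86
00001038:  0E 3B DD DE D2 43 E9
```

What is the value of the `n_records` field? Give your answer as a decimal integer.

11927596447769414534

`n_records` follows `crc` (8 bytes), so it starts at byte offset 8 and occupies 8 bytes.
Bytes at offsets 8..15: A5 87 55 C6 2D 81 CB 86.
Big-endian stores the most-significant byte at the lowest address.
The bytes are already most-significant first: 0xA58755C62D81CB86.
0xA58755C62D81CB86 = 11927596447769414534.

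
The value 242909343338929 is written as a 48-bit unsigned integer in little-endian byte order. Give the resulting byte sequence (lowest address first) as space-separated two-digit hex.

B1 51 1F BD EC DC

242909343338929 in hexadecimal, padded to 48 bits, is 0xDCECBD1F51B1.
Split into bytes (most-significant first): DC EC BD 1F 51 B1.
Little-endian: lowest address holds the least-significant byte.
So at ascending addresses the bytes are B1 51 1F BD EC DC.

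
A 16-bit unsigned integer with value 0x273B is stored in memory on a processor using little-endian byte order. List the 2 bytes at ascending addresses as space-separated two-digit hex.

Split into bytes (most-significant first): 27 3B.
Little-endian stores the least-significant byte at the lowest address.
So at ascending addresses the bytes are 3B 27.

3B 27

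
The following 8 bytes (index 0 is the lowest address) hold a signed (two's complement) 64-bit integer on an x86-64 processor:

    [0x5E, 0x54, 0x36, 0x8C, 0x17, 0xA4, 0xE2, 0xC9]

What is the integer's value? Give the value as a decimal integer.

Little-endian stores the least-significant byte at the lowest address.
Reassemble most-significant byte first: C9 E2 A4 17 8C 36 54 5E → 0xC9E2A4178C36545E.
Top bit is set, so as a signed 64-bit value this is 0xC9E2A4178C36545E − 2^64 = -3899373906305854370.

-3899373906305854370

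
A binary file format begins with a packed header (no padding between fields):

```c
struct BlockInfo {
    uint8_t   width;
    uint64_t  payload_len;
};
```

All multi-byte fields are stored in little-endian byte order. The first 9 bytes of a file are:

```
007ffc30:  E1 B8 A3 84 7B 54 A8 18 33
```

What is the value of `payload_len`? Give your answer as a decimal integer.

3681877776178389944

`payload_len` follows `width` (1 byte), so it starts at byte offset 1 and occupies 8 bytes.
Bytes at offsets 1..8: B8 A3 84 7B 54 A8 18 33.
In little-endian order the low byte comes first in memory.
Reassemble most-significant byte first: 33 18 A8 54 7B 84 A3 B8 → 0x3318A8547B84A3B8.
0x3318A8547B84A3B8 = 3681877776178389944.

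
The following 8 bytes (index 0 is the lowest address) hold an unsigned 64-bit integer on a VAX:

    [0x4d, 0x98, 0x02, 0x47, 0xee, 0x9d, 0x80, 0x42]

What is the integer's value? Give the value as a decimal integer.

In little-endian order the low byte comes first in memory.
Reassemble most-significant byte first: 42 80 9D EE 47 02 98 4D → 0x42809DEE4702984D.
0x42809DEE4702984D = 4792003650241337421.

4792003650241337421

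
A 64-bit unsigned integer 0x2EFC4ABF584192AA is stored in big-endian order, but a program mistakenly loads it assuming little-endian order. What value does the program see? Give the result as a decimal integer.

12290958182469794862

Stored big-endian, the bytes at ascending addresses are 2E FC 4A BF 58 41 92 AA.
Read back as little-endian, the first byte is least significant, giving 0xAA924158BF4AFC2E.
0xAA924158BF4AFC2E = 12290958182469794862.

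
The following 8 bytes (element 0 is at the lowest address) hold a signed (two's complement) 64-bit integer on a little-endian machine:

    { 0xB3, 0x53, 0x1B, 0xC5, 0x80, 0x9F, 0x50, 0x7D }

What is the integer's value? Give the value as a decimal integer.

Little-endian stores the least-significant byte at the lowest address.
Reassemble most-significant byte first: 7D 50 9F 80 C5 1B 53 B3 → 0x7D509F80C51B53B3.
0x7D509F80C51B53B3 = 9029892628289377203.

9029892628289377203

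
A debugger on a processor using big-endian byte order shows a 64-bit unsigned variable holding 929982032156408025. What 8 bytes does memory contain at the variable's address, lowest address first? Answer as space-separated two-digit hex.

0C E7 F5 BB 22 2D B8 D9

929982032156408025 in hexadecimal, padded to 64 bits, is 0x0CE7F5BB222DB8D9.
Split into bytes (most-significant first): 0C E7 F5 BB 22 2D B8 D9.
Big-endian stores the most-significant byte at the lowest address.
So the memory order matches the most-significant-first order: 0C E7 F5 BB 22 2D B8 D9.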